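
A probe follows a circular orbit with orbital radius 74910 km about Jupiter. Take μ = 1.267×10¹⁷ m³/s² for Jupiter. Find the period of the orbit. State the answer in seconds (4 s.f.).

r = 74910 km = 7.491×10⁷ m.
Kepler's third law: T = 2π√(r³/μ) = 2π√((7.491×10⁷)³ / 1.267×10¹⁷).
r³/μ = 3.318×10⁶ s², so T = 2π × 1.821×10³ = 1.144×10⁴ s.

T ≈ 11440 seconds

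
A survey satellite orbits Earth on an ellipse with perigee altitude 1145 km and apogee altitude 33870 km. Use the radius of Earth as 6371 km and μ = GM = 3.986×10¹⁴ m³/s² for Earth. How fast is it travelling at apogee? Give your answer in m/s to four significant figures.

r_p = 6371 + 1145 = 7516.0 km = 7.5160×10⁶ m.
r_a = 6371 + 33870 = 40241 km = 4.0241×10⁷ m.
Semi-major axis a = (r_p + r_a)/2 = 23878 km = 2.388×10⁷ m.
Vis-viva: v² = μ(2/r − 1/a) = 3.986×10¹⁴ × (4.970×10⁻⁸ − 4.188×10⁻⁸) = 3.118×10⁶ m²/s².
v = 1766 m/s.

v ≈ 1766 m/s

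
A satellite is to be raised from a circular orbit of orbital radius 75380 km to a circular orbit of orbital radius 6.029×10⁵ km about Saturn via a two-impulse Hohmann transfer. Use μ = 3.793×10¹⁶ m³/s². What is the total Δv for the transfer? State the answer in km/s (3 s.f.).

Δv_total ≈ 11.7 km/s

r₁ = 75380 km = 7.538×10⁷ m.
r₂ = 6.029×10⁵ km = 6.029×10⁸ m.
Transfer ellipse a_t = (r₁ + r₂)/2 = 3.391×10⁸ m.
At r₁: circular v_c1 = √(μ/r₁) = 22430 m/s; transfer-perikrone v_p = √[μ(2/r₁ − 1/a_t)] = 29910 m/s.
Δv₁ = v_p − v_c1 = 7477 m/s.
At r₂: circular v_c2 = √(μ/r₂) = 7932 m/s; transfer-apokrone v_a = √[μ(2/r₂ − 1/a_t)] = 3739 m/s.
Δv₂ = v_c2 − v_a = 4192 m/s.
Total Δv = Δv₁ + Δv₂ = 11670 m/s = 11.67 km/s.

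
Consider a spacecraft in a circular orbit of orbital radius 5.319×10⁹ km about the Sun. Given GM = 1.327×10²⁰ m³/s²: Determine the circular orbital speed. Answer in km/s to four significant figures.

r = 5.319×10⁹ km = 5.319×10¹² m.
For a circular orbit v = √(μ/r) = √(1.327×10²⁰ / 5.319×10¹²) = √(2.495×10⁷) = 4995 m/s.
That is 4.995 km/s.

v ≈ 4.995 km/s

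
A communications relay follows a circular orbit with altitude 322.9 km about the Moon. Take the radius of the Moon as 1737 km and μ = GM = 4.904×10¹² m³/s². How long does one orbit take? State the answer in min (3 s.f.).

r = 1737 + 322.9 = 2059.9 km = 2.0599×10⁶ m.
Kepler's third law: T = 2π√(r³/μ) = 2π√((2.060×10⁶)³ / 4.904×10¹²).
r³/μ = 1.782×10⁶ s², so T = 2π × 1.335×10³ = 8.388×10³ s.
Converting: 8.388×10³ s ÷ 60.00 = 139.8 min.

T ≈ 140 min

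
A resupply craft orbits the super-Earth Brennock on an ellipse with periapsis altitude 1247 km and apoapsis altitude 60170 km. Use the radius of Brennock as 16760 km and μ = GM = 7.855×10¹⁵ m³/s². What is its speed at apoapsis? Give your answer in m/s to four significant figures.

v ≈ 6224 m/s

r_p = 16760 + 1247 = 18007 km = 1.8007×10⁷ m.
r_a = 16760 + 60170 = 76930 km = 7.6930×10⁷ m.
Semi-major axis a = (r_p + r_a)/2 = 47468 km = 4.747×10⁷ m.
Vis-viva: v² = μ(2/r − 1/a) = 7.855×10¹⁵ × (2.600×10⁻⁸ − 2.107×10⁻⁸) = 3.873×10⁷ m²/s².
v = 6224 m/s.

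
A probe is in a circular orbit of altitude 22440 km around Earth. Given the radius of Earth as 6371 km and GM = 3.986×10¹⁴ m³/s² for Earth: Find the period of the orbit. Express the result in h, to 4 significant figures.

T ≈ 13.52 h

r = 6371 + 22440 = 28811 km = 2.8811×10⁷ m.
Kepler's third law: T = 2π√(r³/μ) = 2π√((2.881×10⁷)³ / 3.986×10¹⁴).
r³/μ = 6.000×10⁷ s², so T = 2π × 7.746×10³ = 4.867×10⁴ s.
Converting: 4.867×10⁴ s ÷ 3600 = 13.52 h.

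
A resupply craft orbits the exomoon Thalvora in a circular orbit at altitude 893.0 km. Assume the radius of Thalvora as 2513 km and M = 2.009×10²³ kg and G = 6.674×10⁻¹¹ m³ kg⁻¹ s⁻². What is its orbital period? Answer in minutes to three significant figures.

μ = GM = 6.674×10⁻¹¹ × 2.009×10²³ = 1.341×10¹³ m³/s².
r = 2513 + 893.0 = 3406.0 km = 3.4060×10⁶ m.
Kepler's third law: T = 2π√(r³/μ) = 2π√((3.406×10⁶)³ / 1.341×10¹³).
r³/μ = 2.947×10⁶ s², so T = 2π × 1.717×10³ = 1.079×10⁴ s.
Converting: 1.079×10⁴ s ÷ 60.00 = 179.8 minutes.

T ≈ 180 minutes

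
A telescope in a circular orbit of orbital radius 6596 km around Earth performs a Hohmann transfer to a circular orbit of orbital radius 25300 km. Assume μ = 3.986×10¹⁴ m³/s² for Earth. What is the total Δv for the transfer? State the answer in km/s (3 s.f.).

r₁ = 6596 km = 6.596×10⁶ m.
r₂ = 25300 km = 2.530×10⁷ m.
Transfer ellipse a_t = (r₁ + r₂)/2 = 1.595×10⁷ m.
At r₁: circular v_c1 = √(μ/r₁) = 7774 m/s; transfer-perigee v_p = √[μ(2/r₁ − 1/a_t)] = 9791 m/s.
Δv₁ = v_p − v_c1 = 2017 m/s.
At r₂: circular v_c2 = √(μ/r₂) = 3969 m/s; transfer-apogee v_a = √[μ(2/r₂ − 1/a_t)] = 2553 m/s.
Δv₂ = v_c2 − v_a = 1417 m/s.
Total Δv = Δv₁ + Δv₂ = 3434 m/s = 3.434 km/s.

Δv_total ≈ 3.43 km/s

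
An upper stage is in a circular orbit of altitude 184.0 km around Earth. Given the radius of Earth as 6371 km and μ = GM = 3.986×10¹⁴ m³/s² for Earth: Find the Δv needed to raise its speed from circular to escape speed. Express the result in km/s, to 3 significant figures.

Δv ≈ 3.23 km/s

r = 6371 + 184.0 = 6555.0 km = 6.5550×10⁶ m.
Circular speed v_c = √(μ/r) = 7798 m/s.
Escape speed v_esc = √(2μ/r) = √2 × v_c = 11030 m/s.
Δv = v_esc − v_c = 3230 m/s = 3.230 km/s.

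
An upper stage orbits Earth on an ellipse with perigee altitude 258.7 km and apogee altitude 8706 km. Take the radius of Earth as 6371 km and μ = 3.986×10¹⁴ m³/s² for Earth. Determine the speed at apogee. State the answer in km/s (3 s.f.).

v ≈ 4.02 km/s

r_p = 6371 + 258.7 = 6629.7 km = 6.6297×10⁶ m.
r_a = 6371 + 8706 = 15077 km = 1.5077×10⁷ m.
Semi-major axis a = (r_p + r_a)/2 = 10853 km = 1.085×10⁷ m.
Vis-viva: v² = μ(2/r − 1/a) = 3.986×10¹⁴ × (1.327×10⁻⁷ − 9.214×10⁻⁸) = 1.615×10⁷ m²/s².
v = 4019 m/s = 4.019 km/s.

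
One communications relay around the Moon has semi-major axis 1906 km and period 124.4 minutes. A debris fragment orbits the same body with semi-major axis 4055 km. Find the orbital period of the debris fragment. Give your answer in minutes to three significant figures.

Kepler's third law: T² ∝ a³, so T₂ = T₁ (a₂/a₁)^(3/2).
a₂/a₁ = 2.127, (a₂/a₁)^(3/2) = 3.103.
T₂ = 124.4 × 3.103 = 386.0 minutes.

T₂ ≈ 386 minutes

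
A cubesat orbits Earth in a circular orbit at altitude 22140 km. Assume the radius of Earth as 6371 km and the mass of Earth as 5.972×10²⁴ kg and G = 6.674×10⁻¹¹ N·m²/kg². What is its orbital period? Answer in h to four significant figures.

T ≈ 13.31 h

μ = GM = 6.674×10⁻¹¹ × 5.972×10²⁴ = 3.986×10¹⁴ m³/s².
r = 6371 + 22140 = 28511 km = 2.8511×10⁷ m.
Kepler's third law: T = 2π√(r³/μ) = 2π√((2.851×10⁷)³ / 3.986×10¹⁴).
r³/μ = 5.815×10⁷ s², so T = 2π × 7.625×10³ = 4.791×10⁴ s.
Converting: 4.791×10⁴ s ÷ 3600 = 13.31 h.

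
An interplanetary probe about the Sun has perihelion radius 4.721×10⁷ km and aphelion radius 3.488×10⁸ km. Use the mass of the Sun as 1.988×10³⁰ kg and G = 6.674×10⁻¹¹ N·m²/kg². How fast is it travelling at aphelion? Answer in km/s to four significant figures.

v ≈ 9.523 km/s

μ = GM = 6.674×10⁻¹¹ × 1.988×10³⁰ = 1.327×10²⁰ m³/s².
Semi-major axis a = (r_p + r_a)/2 = 1.9800×10⁸ km = 1.980×10¹¹ m.
Vis-viva: v² = μ(2/r − 1/a) = 1.327×10²⁰ × (5.734×10⁻¹² − 5.050×10⁻¹²) = 9.070×10⁷ m²/s².
v = 9523 m/s = 9.523 km/s.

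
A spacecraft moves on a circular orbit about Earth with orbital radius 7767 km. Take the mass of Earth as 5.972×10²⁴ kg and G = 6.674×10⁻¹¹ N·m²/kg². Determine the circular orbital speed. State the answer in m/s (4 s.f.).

v ≈ 7164 m/s

μ = GM = 6.674×10⁻¹¹ × 5.972×10²⁴ = 3.986×10¹⁴ m³/s².
r = 7767 km = 7.767×10⁶ m.
For a circular orbit v = √(μ/r) = √(3.986×10¹⁴ / 7.767×10⁶) = √(5.132×10⁷) = 7164 m/s.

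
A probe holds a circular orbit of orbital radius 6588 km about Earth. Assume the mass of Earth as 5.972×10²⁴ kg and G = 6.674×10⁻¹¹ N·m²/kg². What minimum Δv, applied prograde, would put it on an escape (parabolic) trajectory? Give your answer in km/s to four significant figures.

Δv ≈ 3.222 km/s

μ = GM = 6.674×10⁻¹¹ × 5.972×10²⁴ = 3.986×10¹⁴ m³/s².
r = 6588 km = 6.588×10⁶ m.
Circular speed v_c = √(μ/r) = 7778 m/s.
Escape speed v_esc = √(2μ/r) = √2 × v_c = 11000 m/s.
Δv = v_esc − v_c = 3222 m/s = 3.222 km/s.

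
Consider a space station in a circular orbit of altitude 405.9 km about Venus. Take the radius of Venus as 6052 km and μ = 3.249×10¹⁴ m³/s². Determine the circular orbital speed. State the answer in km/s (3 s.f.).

v ≈ 7.09 km/s

r = 6052 + 405.9 = 6457.9 km = 6.4579×10⁶ m.
For a circular orbit v = √(μ/r) = √(3.249×10¹⁴ / 6.458×10⁶) = √(5.031×10⁷) = 7093 m/s.
That is 7.093 km/s.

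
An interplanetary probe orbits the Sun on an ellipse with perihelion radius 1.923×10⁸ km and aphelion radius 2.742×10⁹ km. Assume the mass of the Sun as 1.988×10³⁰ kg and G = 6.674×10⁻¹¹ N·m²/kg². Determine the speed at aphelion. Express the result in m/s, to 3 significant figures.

v ≈ 2520 m/s

μ = GM = 6.674×10⁻¹¹ × 1.988×10³⁰ = 1.327×10²⁰ m³/s².
Semi-major axis a = (r_p + r_a)/2 = 1.4672×10⁹ km = 1.467×10¹² m.
Vis-viva: v² = μ(2/r − 1/a) = 1.327×10²⁰ × (7.294×10⁻¹³ − 6.816×10⁻¹³) = 6.342×10⁶ m²/s².
v = 2518 m/s.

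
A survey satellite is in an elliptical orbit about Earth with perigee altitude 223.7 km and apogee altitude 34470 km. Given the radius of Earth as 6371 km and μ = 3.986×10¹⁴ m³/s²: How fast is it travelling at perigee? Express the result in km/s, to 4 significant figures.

r_p = 6371 + 223.7 = 6594.7 km = 6.5947×10⁶ m.
r_a = 6371 + 34470 = 40841 km = 4.0841×10⁷ m.
Semi-major axis a = (r_p + r_a)/2 = 23718 km = 2.372×10⁷ m.
Vis-viva: v² = μ(2/r − 1/a) = 3.986×10¹⁴ × (3.033×10⁻⁷ − 4.216×10⁻⁸) = 1.041×10⁸ m²/s².
v = 10200 m/s = 10.20 km/s.

v ≈ 10.20 km/s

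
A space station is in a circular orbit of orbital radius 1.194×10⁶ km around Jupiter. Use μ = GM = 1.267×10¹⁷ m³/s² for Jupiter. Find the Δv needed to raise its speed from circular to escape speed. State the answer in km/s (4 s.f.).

r = 1.194×10⁶ km = 1.194×10⁹ m.
Circular speed v_c = √(μ/r) = 10300 m/s.
Escape speed v_esc = √(2μ/r) = √2 × v_c = 14570 m/s.
Δv = v_esc − v_c = 4267 m/s = 4.267 km/s.

Δv ≈ 4.267 km/s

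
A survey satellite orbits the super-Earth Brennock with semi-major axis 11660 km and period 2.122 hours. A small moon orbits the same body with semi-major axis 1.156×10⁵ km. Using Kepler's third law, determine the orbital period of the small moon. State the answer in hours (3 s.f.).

T₂ ≈ 66.2 hours

Kepler's third law: T² ∝ a³, so T₂ = T₁ (a₂/a₁)^(3/2).
a₂/a₁ = 9.914, (a₂/a₁)^(3/2) = 31.22.
T₂ = 2.122 × 31.22 = 66.24 hours.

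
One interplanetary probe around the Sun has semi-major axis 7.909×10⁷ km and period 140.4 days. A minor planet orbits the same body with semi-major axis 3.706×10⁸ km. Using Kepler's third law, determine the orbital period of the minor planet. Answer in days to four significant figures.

Kepler's third law: T² ∝ a³, so T₂ = T₁ (a₂/a₁)^(3/2).
a₂/a₁ = 4.686, (a₂/a₁)^(3/2) = 10.14.
T₂ = 140.4 × 10.14 = 1424 days.

T₂ ≈ 1424 days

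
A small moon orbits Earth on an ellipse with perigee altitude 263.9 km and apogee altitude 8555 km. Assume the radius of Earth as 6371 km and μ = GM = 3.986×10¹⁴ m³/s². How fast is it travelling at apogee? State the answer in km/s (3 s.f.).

r_p = 6371 + 263.9 = 6634.9 km = 6.6349×10⁶ m.
r_a = 6371 + 8555 = 14926 km = 1.4926×10⁷ m.
Semi-major axis a = (r_p + r_a)/2 = 10780 km = 1.078×10⁷ m.
Vis-viva: v² = μ(2/r − 1/a) = 3.986×10¹⁴ × (1.340×10⁻⁷ − 9.276×10⁻⁸) = 1.644×10⁷ m²/s².
v = 4054 m/s = 4.054 km/s.

v ≈ 4.05 km/s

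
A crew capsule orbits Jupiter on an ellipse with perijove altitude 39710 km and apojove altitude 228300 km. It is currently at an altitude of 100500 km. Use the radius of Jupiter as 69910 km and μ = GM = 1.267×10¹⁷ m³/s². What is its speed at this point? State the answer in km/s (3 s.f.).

r_p = 69910 + 39710 = 109620 km = 1.0962×10⁸ m.
r_a = 69910 + 228300 = 298210 km = 2.9821×10⁸ m.
r = 69910 + 100500 = 1.7041×10⁵ km = 1.704×10⁸ m.
Semi-major axis a = (r_p + r_a)/2 = 2.0392×10⁵ km = 2.039×10⁸ m.
Vis-viva: v² = μ(2/r − 1/a) = 1.267×10¹⁷ × (1.174×10⁻⁸ − 4.904×10⁻⁹) = 8.657×10⁸ m²/s².
v = 29420 m/s = 29.42 km/s.

v ≈ 29.4 km/s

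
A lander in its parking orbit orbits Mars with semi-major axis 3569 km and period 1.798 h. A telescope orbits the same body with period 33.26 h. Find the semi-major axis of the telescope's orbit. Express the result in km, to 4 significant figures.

a₂ ≈ 24960 km

Kepler's third law: a³ ∝ T², so a₂ = a₁ (T₂/T₁)^(2/3).
T₂/T₁ = 18.50, (T₂/T₁)^(2/3) = 6.994.
a₂ = 3569 × 6.994 = 24960 km.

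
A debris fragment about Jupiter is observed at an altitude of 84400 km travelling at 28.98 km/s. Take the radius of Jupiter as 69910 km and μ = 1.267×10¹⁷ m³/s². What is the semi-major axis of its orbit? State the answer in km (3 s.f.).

r = 69910 + 84400 = 1.5431×10⁵ km = 1.543×10⁸ m.
Specific orbital energy ε = v²/2 − μ/r = (28980)²/2 − 1.267×10¹⁷/1.543×10⁸ = -4.012×10⁸ J/kg.
Since ε = −μ/(2a), a = −μ/(2ε) = 1.579×10⁸ m = 1.5792×10⁵ km.

a ≈ 1.58×10⁵ km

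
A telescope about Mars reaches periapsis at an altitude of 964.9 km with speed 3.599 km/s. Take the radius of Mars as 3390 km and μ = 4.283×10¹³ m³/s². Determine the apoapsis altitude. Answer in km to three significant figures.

apoapsis altitude ≈ 5010 km

r_p = 3390 + 964.9 = 4354.9 km = 4.355×10⁶ m.
Specific energy ε = v²/2 − μ/r = -3.358×10⁶ J/kg, so a = −μ/(2ε) = 6.376×10⁶ m.
The apsides satisfy r_p + r_a = 2a, so the apoapsis radius is 2a − r_p = 8.398×10⁶ m = 8397.8 km.
Apoapsis altitude = 8397.8 − 3390 = 5007.8 km.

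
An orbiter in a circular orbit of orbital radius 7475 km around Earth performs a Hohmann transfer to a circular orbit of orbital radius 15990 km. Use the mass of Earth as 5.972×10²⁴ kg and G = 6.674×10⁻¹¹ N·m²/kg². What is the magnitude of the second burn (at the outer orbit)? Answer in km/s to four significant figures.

μ = GM = 6.674×10⁻¹¹ × 5.972×10²⁴ = 3.986×10¹⁴ m³/s².
r₁ = 7475 km = 7.475×10⁶ m.
r₂ = 15990 km = 1.599×10⁷ m.
Transfer ellipse a_t = (r₁ + r₂)/2 = 1.173×10⁷ m.
At r₁: circular v_c1 = √(μ/r₁) = 7302 m/s; transfer-perigee v_p = √[μ(2/r₁ − 1/a_t)] = 8525 m/s.
At r₂: circular v_c2 = √(μ/r₂) = 4993 m/s; transfer-apogee v_a = √[μ(2/r₂ − 1/a_t)] = 3985 m/s.
Δv₂ = v_c2 − v_a = 1008 m/s.
= 1.008 km/s.

Δv ≈ 1.008 km/s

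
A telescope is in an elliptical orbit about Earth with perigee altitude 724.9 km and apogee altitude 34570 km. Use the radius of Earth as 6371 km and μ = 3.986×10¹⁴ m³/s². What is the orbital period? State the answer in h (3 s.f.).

r_p = 6371 + 724.9 = 7095.9 km = 7.0959×10⁶ m.
r_a = 6371 + 34570 = 40941 km = 4.0941×10⁷ m.
Semi-major axis a = (r_p + r_a)/2 = (7095.9 + 40941)/2 = 24018 km = 2.402×10⁷ m.
By Kepler's third law T = 2π√(a³/μ) = 2π × 5.896×10³ = 3.704×10⁴ s.
= 10.29 h.

T ≈ 10.3 h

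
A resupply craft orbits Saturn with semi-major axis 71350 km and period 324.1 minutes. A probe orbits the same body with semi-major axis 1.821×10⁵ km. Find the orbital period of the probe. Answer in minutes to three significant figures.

T₂ ≈ 1320 minutes

Kepler's third law: T² ∝ a³, so T₂ = T₁ (a₂/a₁)^(3/2).
a₂/a₁ = 2.552, (a₂/a₁)^(3/2) = 4.077.
T₂ = 324.1 × 4.077 = 1321 minutes.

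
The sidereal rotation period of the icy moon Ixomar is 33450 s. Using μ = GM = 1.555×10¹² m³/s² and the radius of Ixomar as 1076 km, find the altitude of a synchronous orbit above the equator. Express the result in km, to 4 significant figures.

A synchronous orbit has period T, so by Kepler's third law a = (μT²/4π²)^(1/3).
μT²/4π² = 1.555×10¹² × (3.345×10⁴)² / 39.48 = 4.407×10¹⁹ m³.
a = 3.532×10⁶ m = 3532.3 km.
Altitude h = a − R = 3532.3 − 1076 = 2456.3 km.

h_sync ≈ 2456 km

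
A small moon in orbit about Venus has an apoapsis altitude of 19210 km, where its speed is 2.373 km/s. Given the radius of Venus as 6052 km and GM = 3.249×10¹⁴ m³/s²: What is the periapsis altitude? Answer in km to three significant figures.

periapsis altitude ≈ 1030 km

r_a = 6052 + 19210 = 25262 km = 2.526×10⁷ m.
Specific energy ε = v²/2 − μ/r = -1.005×10⁷ J/kg, so a = −μ/(2ε) = 1.617×10⁷ m.
The apsides satisfy r_p + r_a = 2a, so the periapsis radius is 2a − r_a = 7.080×10⁶ m = 7080.4 km.
Periapsis altitude = 7080.4 − 6052 = 1028.4 km.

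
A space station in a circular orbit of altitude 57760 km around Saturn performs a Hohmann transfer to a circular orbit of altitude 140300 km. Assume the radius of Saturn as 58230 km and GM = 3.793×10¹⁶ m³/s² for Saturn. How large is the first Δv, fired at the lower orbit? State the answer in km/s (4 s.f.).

r₁ = 58230 + 57760 = 115990 km = 1.1599×10⁸ m.
r₂ = 58230 + 140300 = 198530 km = 1.9853×10⁸ m.
Transfer ellipse a_t = (r₁ + r₂)/2 = 1.573×10⁸ m.
At r₁: circular v_c1 = √(μ/r₁) = 18080 m/s; transfer-perikrone v_p = √[μ(2/r₁ − 1/a_t)] = 20320 m/s.
Δv₁ = v_p − v_c1 = 2235 m/s.
= 2.235 km/s.

Δv ≈ 2.235 km/s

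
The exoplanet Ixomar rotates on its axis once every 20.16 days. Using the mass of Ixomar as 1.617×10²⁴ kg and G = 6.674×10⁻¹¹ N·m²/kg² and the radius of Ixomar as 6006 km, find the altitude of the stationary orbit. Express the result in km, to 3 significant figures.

μ = GM = 6.674×10⁻¹¹ × 1.617×10²⁴ = 1.079×10¹⁴ m³/s².
T = 20.16 days = 1.742×10⁶ s.
A synchronous orbit has period T, so by Kepler's third law a = (μT²/4π²)^(1/3).
μT²/4π² = 1.079×10¹⁴ × (1.742×10⁶)² / 39.48 = 8.294×10²⁴ m³.
a = 2.024×10⁸ m = 2.0242×10⁵ km.
Altitude h = a − R = 2.0242×10⁵ − 6006 = 1.9641×10⁵ km.

h_sync ≈ 1.96×10⁵ km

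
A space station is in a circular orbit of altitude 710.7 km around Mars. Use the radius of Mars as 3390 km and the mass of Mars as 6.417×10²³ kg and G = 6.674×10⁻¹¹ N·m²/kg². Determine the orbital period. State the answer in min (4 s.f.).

μ = GM = 6.674×10⁻¹¹ × 6.417×10²³ = 4.283×10¹³ m³/s².
r = 3390 + 710.7 = 4100.7 km = 4.1007×10⁶ m.
Kepler's third law: T = 2π√(r³/μ) = 2π√((4.101×10⁶)³ / 4.283×10¹³).
r³/μ = 1.610×10⁶ s², so T = 2π × 1.269×10³ = 7.973×10³ s.
Converting: 7.973×10³ s ÷ 60.00 = 132.9 min.

T ≈ 132.9 min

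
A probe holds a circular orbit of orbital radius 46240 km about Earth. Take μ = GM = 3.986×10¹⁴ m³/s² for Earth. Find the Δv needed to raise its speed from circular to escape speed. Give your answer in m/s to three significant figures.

Δv ≈ 1220 m/s

r = 46240 km = 4.624×10⁷ m.
Circular speed v_c = √(μ/r) = 2936 m/s.
Escape speed v_esc = √(2μ/r) = √2 × v_c = 4152 m/s.
Δv = v_esc − v_c = 1216 m/s.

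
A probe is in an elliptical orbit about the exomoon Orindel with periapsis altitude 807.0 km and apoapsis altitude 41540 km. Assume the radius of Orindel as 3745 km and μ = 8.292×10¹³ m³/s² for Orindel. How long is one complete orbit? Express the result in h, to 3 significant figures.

r_p = 3745 + 807.0 = 4552.0 km = 4.5520×10⁶ m.
r_a = 3745 + 41540 = 45285 km = 4.5285×10⁷ m.
Semi-major axis a = (r_p + r_a)/2 = (4552.0 + 45285)/2 = 24918 km = 2.492×10⁷ m.
By Kepler's third law T = 2π√(a³/μ) = 2π × 1.366×10⁴ = 8.583×10⁴ s.
= 23.84 h.

T ≈ 23.8 h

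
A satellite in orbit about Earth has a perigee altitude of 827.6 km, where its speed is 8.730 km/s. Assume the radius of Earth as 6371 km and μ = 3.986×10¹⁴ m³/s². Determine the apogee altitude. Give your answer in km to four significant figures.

r_p = 6371 + 827.6 = 7198.6 km = 7.199×10⁶ m.
Specific energy ε = v²/2 − μ/r = -1.727×10⁷ J/kg, so a = −μ/(2ε) = 1.154×10⁷ m.
The apsides satisfy r_p + r_a = 2a, so the apogee radius is 2a − r_p = 1.589×10⁷ m = 15888 km.
Apogee altitude = 15888 − 6371 = 9517.0 km.

apogee altitude ≈ 9517 km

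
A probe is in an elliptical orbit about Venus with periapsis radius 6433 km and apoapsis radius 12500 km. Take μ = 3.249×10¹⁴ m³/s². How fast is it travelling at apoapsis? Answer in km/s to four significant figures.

Semi-major axis a = (r_p + r_a)/2 = 9466.5 km = 9.466×10⁶ m.
Vis-viva: v² = μ(2/r − 1/a) = 3.249×10¹⁴ × (1.600×10⁻⁷ − 1.056×10⁻⁷) = 1.766×10⁷ m²/s².
v = 4203 m/s = 4.203 km/s.

v ≈ 4.203 km/s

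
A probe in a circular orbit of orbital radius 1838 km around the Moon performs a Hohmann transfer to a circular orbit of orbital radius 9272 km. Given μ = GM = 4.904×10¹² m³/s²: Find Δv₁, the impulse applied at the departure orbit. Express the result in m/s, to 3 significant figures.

r₁ = 1838 km = 1.838×10⁶ m.
r₂ = 9272 km = 9.272×10⁶ m.
Transfer ellipse a_t = (r₁ + r₂)/2 = 5.555×10⁶ m.
At r₁: circular v_c1 = √(μ/r₁) = 1633 m/s; transfer-perilune v_p = √[μ(2/r₁ − 1/a_t)] = 2110 m/s.
Δv₁ = v_p − v_c1 = 476.9 m/s.

Δv ≈ 477 m/s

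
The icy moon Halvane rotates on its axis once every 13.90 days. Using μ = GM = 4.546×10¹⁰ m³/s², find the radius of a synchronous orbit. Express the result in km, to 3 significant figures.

r_sync ≈ 11800 km

T = 13.90 days = 1.201×10⁶ s.
A synchronous orbit has period T, so by Kepler's third law a = (μT²/4π²)^(1/3).
μT²/4π² = 4.546×10¹⁰ × (1.201×10⁶)² / 39.48 = 1.661×10²¹ m³.
a = 1.184×10⁷ m = 11842 km.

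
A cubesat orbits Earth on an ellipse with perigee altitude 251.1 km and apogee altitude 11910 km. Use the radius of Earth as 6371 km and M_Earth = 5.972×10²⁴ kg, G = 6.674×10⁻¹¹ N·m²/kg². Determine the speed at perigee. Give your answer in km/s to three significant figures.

μ = GM = 6.674×10⁻¹¹ × 5.972×10²⁴ = 3.986×10¹⁴ m³/s².
r_p = 6371 + 251.1 = 6622.1 km = 6.6221×10⁶ m.
r_a = 6371 + 11910 = 18281 km = 1.8281×10⁷ m.
Semi-major axis a = (r_p + r_a)/2 = 12452 km = 1.245×10⁷ m.
Vis-viva: v² = μ(2/r − 1/a) = 3.986×10¹⁴ × (3.020×10⁻⁷ − 8.031×10⁻⁸) = 8.837×10⁷ m²/s².
v = 9400 m/s = 9.400 km/s.

v ≈ 9.40 km/s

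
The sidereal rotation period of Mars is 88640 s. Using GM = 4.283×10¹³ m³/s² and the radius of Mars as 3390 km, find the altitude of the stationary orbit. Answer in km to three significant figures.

A synchronous orbit has period T, so by Kepler's third law a = (μT²/4π²)^(1/3).
μT²/4π² = 4.283×10¹³ × (8.864×10⁴)² / 39.48 = 8.524×10²¹ m³.
a = 2.043×10⁷ m = 20428 km.
Altitude h = a − R = 20428 − 3390 = 17038 km.

h_sync ≈ 17000 km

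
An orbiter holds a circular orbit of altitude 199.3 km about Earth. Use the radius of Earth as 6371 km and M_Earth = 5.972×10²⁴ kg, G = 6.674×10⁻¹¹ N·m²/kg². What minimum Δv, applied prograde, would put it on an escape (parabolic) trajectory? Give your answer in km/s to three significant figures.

Δv ≈ 3.23 km/s

μ = GM = 6.674×10⁻¹¹ × 5.972×10²⁴ = 3.986×10¹⁴ m³/s².
r = 6371 + 199.3 = 6570.3 km = 6.5703×10⁶ m.
Circular speed v_c = √(μ/r) = 7789 m/s.
Escape speed v_esc = √(2μ/r) = √2 × v_c = 11010 m/s.
Δv = v_esc − v_c = 3226 m/s = 3.226 km/s.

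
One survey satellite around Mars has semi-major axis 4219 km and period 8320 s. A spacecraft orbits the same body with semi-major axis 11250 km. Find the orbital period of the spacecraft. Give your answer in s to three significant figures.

Kepler's third law: T² ∝ a³, so T₂ = T₁ (a₂/a₁)^(3/2).
a₂/a₁ = 2.667, (a₂/a₁)^(3/2) = 4.354.
T₂ = 8320 × 4.354 = 36230 s.

T₂ ≈ 36200 s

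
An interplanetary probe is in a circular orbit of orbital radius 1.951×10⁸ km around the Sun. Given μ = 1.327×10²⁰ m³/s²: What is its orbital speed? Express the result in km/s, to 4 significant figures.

r = 1.951×10⁸ km = 1.951×10¹¹ m.
For a circular orbit v = √(μ/r) = √(1.327×10²⁰ / 1.951×10¹¹) = √(6.802×10⁸) = 26080 m/s.
That is 26.08 km/s.

v ≈ 26.08 km/s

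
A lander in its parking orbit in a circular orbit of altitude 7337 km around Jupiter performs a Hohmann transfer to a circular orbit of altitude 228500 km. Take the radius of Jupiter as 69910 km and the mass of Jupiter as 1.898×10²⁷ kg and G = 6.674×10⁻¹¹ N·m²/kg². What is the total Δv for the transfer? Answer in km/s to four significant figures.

μ = GM = 6.674×10⁻¹¹ × 1.898×10²⁷ = 1.267×10¹⁷ m³/s².
r₁ = 69910 + 7337 = 77247 km = 7.7247×10⁷ m.
r₂ = 69910 + 228500 = 298410 km = 2.9841×10⁸ m.
Transfer ellipse a_t = (r₁ + r₂)/2 = 1.878×10⁸ m.
At r₁: circular v_c1 = √(μ/r₁) = 40490 m/s; transfer-perijove v_p = √[μ(2/r₁ − 1/a_t)] = 51040 m/s.
Δv₁ = v_p − v_c1 = 10550 m/s.
At r₂: circular v_c2 = √(μ/r₂) = 20600 m/s; transfer-apojove v_a = √[μ(2/r₂ − 1/a_t)] = 13210 m/s.
Δv₂ = v_c2 − v_a = 7390 m/s.
Total Δv = Δv₁ + Δv₂ = 17940 m/s = 17.94 km/s.

Δv_total ≈ 17.94 km/s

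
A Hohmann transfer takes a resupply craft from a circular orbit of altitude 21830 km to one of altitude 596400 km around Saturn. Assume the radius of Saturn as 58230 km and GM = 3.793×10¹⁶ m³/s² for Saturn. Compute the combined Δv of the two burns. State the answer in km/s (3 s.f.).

r₁ = 58230 + 21830 = 80060 km = 8.0060×10⁷ m.
r₂ = 58230 + 596400 = 654630 km = 6.5463×10⁸ m.
Transfer ellipse a_t = (r₁ + r₂)/2 = 3.673×10⁸ m.
At r₁: circular v_c1 = √(μ/r₁) = 21770 m/s; transfer-perikrone v_p = √[μ(2/r₁ − 1/a_t)] = 29060 m/s.
Δv₁ = v_p − v_c1 = 7290 m/s.
At r₂: circular v_c2 = √(μ/r₂) = 7612 m/s; transfer-apokrone v_a = √[μ(2/r₂ − 1/a_t)] = 3554 m/s.
Δv₂ = v_c2 − v_a = 4058 m/s.
Total Δv = Δv₁ + Δv₂ = 11350 m/s = 11.35 km/s.

Δv_total ≈ 11.3 km/s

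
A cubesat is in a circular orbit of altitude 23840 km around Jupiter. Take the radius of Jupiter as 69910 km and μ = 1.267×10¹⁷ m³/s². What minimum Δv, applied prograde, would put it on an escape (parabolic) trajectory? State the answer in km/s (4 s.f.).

Δv ≈ 15.23 km/s

r = 69910 + 23840 = 93750 km = 9.3750×10⁷ m.
Circular speed v_c = √(μ/r) = 36760 m/s.
Escape speed v_esc = √(2μ/r) = √2 × v_c = 51990 m/s.
Δv = v_esc − v_c = 15230 m/s = 15.23 km/s.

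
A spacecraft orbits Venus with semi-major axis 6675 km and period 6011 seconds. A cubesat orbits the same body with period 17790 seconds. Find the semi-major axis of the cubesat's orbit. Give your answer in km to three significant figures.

a₂ ≈ 13800 km

Kepler's third law: a³ ∝ T², so a₂ = a₁ (T₂/T₁)^(2/3).
T₂/T₁ = 2.960, (T₂/T₁)^(2/3) = 2.061.
a₂ = 6675 × 2.061 = 13760 km.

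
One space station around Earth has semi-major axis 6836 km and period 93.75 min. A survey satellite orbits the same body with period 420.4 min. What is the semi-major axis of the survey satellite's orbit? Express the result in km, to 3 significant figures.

a₂ ≈ 18600 km

Kepler's third law: a³ ∝ T², so a₂ = a₁ (T₂/T₁)^(2/3).
T₂/T₁ = 4.484, (T₂/T₁)^(2/3) = 2.719.
a₂ = 6836 × 2.719 = 18590 km.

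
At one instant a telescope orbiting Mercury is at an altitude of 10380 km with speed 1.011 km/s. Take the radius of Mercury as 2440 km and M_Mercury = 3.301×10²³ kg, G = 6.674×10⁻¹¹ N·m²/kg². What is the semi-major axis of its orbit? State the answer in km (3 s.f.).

μ = GM = 6.674×10⁻¹¹ × 3.301×10²³ = 2.203×10¹³ m³/s².
r = 2440 + 10380 = 12820 km = 1.282×10⁷ m.
Specific orbital energy ε = v²/2 − μ/r = (1011)²/2 − 2.203×10¹³/1.282×10⁷ = -1.207×10⁶ J/kg.
Since ε = −μ/(2a), a = −μ/(2ε) = 9.123×10⁶ m = 9123.1 km.

a ≈ 9120 km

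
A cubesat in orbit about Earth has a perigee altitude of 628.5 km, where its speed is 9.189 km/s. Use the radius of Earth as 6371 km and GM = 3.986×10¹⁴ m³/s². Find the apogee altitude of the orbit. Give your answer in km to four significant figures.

r_p = 6371 + 628.5 = 6999.5 km = 7.000×10⁶ m.
Specific energy ε = v²/2 − μ/r = -1.473×10⁷ J/kg, so a = −μ/(2ε) = 1.353×10⁷ m.
The apsides satisfy r_p + r_a = 2a, so the apogee radius is 2a − r_p = 2.006×10⁷ m = 20064 km.
Apogee altitude = 20064 − 6371 = 13693 km.

apogee altitude ≈ 13690 km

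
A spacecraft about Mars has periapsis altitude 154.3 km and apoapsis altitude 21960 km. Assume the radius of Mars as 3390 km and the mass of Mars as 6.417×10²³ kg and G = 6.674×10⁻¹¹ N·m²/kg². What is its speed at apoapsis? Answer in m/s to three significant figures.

μ = GM = 6.674×10⁻¹¹ × 6.417×10²³ = 4.283×10¹³ m³/s².
r_p = 3390 + 154.3 = 3544.3 km = 3.5443×10⁶ m.
r_a = 3390 + 21960 = 25350 km = 2.5350×10⁷ m.
Semi-major axis a = (r_p + r_a)/2 = 14447 km = 1.445×10⁷ m.
Vis-viva: v² = μ(2/r − 1/a) = 4.283×10¹³ × (7.890×10⁻⁸ − 6.922×10⁻⁸) = 4.145×10⁵ m²/s².
v = 643.8 m/s.

v ≈ 644 m/s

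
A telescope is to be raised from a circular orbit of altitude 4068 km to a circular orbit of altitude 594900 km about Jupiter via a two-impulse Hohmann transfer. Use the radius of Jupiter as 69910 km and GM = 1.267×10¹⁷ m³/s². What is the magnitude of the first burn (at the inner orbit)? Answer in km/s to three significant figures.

r₁ = 69910 + 4068 = 73978 km = 7.3978×10⁷ m.
r₂ = 69910 + 594900 = 664810 km = 6.6481×10⁸ m.
Transfer ellipse a_t = (r₁ + r₂)/2 = 3.694×10⁸ m.
At r₁: circular v_c1 = √(μ/r₁) = 41380 m/s; transfer-perijove v_p = √[μ(2/r₁ − 1/a_t)] = 55520 m/s.
Δv₁ = v_p − v_c1 = 14130 m/s.
= 14.13 km/s.

Δv ≈ 14.1 km/s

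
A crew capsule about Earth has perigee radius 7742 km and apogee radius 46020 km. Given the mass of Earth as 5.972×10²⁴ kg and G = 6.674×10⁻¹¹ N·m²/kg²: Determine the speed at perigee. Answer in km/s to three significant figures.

μ = GM = 6.674×10⁻¹¹ × 5.972×10²⁴ = 3.986×10¹⁴ m³/s².
Semi-major axis a = (r_p + r_a)/2 = 26881 km = 2.688×10⁷ m.
Vis-viva: v² = μ(2/r − 1/a) = 3.986×10¹⁴ × (2.583×10⁻⁷ − 3.720×10⁻⁸) = 8.814×10⁷ m²/s².
v = 9388 m/s = 9.388 km/s.

v ≈ 9.39 km/s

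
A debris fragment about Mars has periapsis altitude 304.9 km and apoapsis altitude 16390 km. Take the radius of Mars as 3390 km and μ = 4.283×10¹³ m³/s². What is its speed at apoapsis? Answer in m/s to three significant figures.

v ≈ 826 m/s

r_p = 3390 + 304.9 = 3694.9 km = 3.6949×10⁶ m.
r_a = 3390 + 16390 = 19780 km = 1.9780×10⁷ m.
Semi-major axis a = (r_p + r_a)/2 = 11737 km = 1.174×10⁷ m.
Vis-viva: v² = μ(2/r − 1/a) = 4.283×10¹³ × (1.011×10⁻⁷ − 8.520×10⁻⁸) = 6.816×10⁵ m²/s².
v = 825.6 m/s.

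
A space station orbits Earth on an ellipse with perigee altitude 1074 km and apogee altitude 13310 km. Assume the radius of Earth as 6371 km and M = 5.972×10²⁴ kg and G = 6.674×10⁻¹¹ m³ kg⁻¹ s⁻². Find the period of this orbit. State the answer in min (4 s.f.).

T ≈ 262.0 min

μ = GM = 6.674×10⁻¹¹ × 5.972×10²⁴ = 3.986×10¹⁴ m³/s².
r_p = 6371 + 1074 = 7445.0 km = 7.4450×10⁶ m.
r_a = 6371 + 13310 = 19681 km = 1.9681×10⁷ m.
Semi-major axis a = (r_p + r_a)/2 = (7445.0 + 19681)/2 = 13563 km = 1.356×10⁷ m.
By Kepler's third law T = 2π√(a³/μ) = 2π × 2.502×10³ = 1.572×10⁴ s.
= 262.0 min.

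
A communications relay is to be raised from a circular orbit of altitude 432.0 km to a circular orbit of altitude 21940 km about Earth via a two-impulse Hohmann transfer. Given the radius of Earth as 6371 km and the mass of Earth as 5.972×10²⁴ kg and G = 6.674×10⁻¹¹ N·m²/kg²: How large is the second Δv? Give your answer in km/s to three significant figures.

Δv ≈ 1.42 km/s

μ = GM = 6.674×10⁻¹¹ × 5.972×10²⁴ = 3.986×10¹⁴ m³/s².
r₁ = 6371 + 432.0 = 6803.0 km = 6.8030×10⁶ m.
r₂ = 6371 + 21940 = 28311 km = 2.8311×10⁷ m.
Transfer ellipse a_t = (r₁ + r₂)/2 = 1.756×10⁷ m.
At r₁: circular v_c1 = √(μ/r₁) = 7654 m/s; transfer-perigee v_p = √[μ(2/r₁ − 1/a_t)] = 9720 m/s.
At r₂: circular v_c2 = √(μ/r₂) = 3752 m/s; transfer-apogee v_a = √[μ(2/r₂ − 1/a_t)] = 2336 m/s.
Δv₂ = v_c2 − v_a = 1416 m/s.
= 1.416 km/s.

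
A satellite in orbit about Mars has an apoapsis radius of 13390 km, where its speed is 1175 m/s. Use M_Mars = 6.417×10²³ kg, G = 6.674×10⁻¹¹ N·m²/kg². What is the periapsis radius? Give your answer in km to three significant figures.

periapsis radius ≈ 3690 km

μ = GM = 6.674×10⁻¹¹ × 6.417×10²³ = 4.283×10¹³ m³/s².
r_a = 1.339×10⁷ m.
Specific energy ε = v²/2 − μ/r = -2.508×10⁶ J/kg, so a = −μ/(2ε) = 8.538×10⁶ m.
The apsides satisfy r_p + r_a = 2a, so the periapsis radius is 2a − r_a = 3.685×10⁶ m = 3685.3 km.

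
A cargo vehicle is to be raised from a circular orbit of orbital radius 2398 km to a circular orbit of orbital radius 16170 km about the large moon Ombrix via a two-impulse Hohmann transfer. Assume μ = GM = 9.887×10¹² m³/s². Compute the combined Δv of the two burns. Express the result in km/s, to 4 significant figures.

Δv_total ≈ 1.034 km/s

r₁ = 2398 km = 2.398×10⁶ m.
r₂ = 16170 km = 1.617×10⁷ m.
Transfer ellipse a_t = (r₁ + r₂)/2 = 9.284×10⁶ m.
At r₁: circular v_c1 = √(μ/r₁) = 2031 m/s; transfer-periapsis v_p = √[μ(2/r₁ − 1/a_t)] = 2680 m/s.
Δv₁ = v_p − v_c1 = 649.2 m/s.
At r₂: circular v_c2 = √(μ/r₂) = 781.9 m/s; transfer-apoapsis v_a = √[μ(2/r₂ − 1/a_t)] = 397.4 m/s.
Δv₂ = v_c2 − v_a = 384.5 m/s.
Total Δv = Δv₁ + Δv₂ = 1034 m/s = 1.034 km/s.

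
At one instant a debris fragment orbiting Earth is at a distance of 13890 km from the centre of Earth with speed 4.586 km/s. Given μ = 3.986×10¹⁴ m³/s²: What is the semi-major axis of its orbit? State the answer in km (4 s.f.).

a ≈ 10960 km

r = 1.389×10⁷ m.
Vis-viva rearranged: 1/a = 2/r − v²/μ = 1.440×10⁻⁷ − 5.276×10⁻⁸ = 9.123×10⁻⁸ m⁻¹.
a = 1.096×10⁷ m = 10962 km.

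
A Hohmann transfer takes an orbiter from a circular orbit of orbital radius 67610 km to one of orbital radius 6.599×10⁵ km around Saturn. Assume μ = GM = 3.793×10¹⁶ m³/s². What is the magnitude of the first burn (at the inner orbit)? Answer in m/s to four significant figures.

Δv ≈ 8217 m/s

r₁ = 67610 km = 6.761×10⁷ m.
r₂ = 6.599×10⁵ km = 6.599×10⁸ m.
Transfer ellipse a_t = (r₁ + r₂)/2 = 3.638×10⁸ m.
At r₁: circular v_c1 = √(μ/r₁) = 23690 m/s; transfer-perikrone v_p = √[μ(2/r₁ − 1/a_t)] = 31900 m/s.
Δv₁ = v_p − v_c1 = 8217 m/s.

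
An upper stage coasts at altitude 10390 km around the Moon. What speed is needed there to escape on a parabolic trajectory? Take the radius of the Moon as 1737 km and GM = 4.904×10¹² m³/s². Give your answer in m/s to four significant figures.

r = 1737 + 10390 = 12127 km = 1.2127×10⁷ m.
Escape speed v_esc = √(2μ/r) = √(2 × 4.904×10¹² / 1.213×10⁷) = √(8.088×10⁵) = 899.3 m/s.

v_esc ≈ 899.3 m/s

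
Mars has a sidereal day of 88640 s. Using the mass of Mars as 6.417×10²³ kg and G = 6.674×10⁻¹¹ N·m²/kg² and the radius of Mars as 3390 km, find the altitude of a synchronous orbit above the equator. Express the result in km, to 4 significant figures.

h_sync ≈ 17040 km

μ = GM = 6.674×10⁻¹¹ × 6.417×10²³ = 4.283×10¹³ m³/s².
A synchronous orbit has period T, so by Kepler's third law a = (μT²/4π²)^(1/3).
μT²/4π² = 4.283×10¹³ × (8.864×10⁴)² / 39.48 = 8.524×10²¹ m³.
a = 2.043×10⁷ m = 20427 km.
Altitude h = a − R = 20427 − 3390 = 17037 km.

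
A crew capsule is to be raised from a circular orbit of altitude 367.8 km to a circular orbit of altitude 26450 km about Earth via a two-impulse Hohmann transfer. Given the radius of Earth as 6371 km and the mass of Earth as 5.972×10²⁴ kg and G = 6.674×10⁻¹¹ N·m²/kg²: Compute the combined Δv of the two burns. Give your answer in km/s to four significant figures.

μ = GM = 6.674×10⁻¹¹ × 5.972×10²⁴ = 3.986×10¹⁴ m³/s².
r₁ = 6371 + 367.8 = 6738.8 km = 6.7388×10⁶ m.
r₂ = 6371 + 26450 = 32821 km = 3.2821×10⁷ m.
Transfer ellipse a_t = (r₁ + r₂)/2 = 1.978×10⁷ m.
At r₁: circular v_c1 = √(μ/r₁) = 7691 m/s; transfer-perigee v_p = √[μ(2/r₁ − 1/a_t)] = 9907 m/s.
Δv₁ = v_p − v_c1 = 2216 m/s.
At r₂: circular v_c2 = √(μ/r₂) = 3485 m/s; transfer-apogee v_a = √[μ(2/r₂ − 1/a_t)] = 2034 m/s.
Δv₂ = v_c2 − v_a = 1451 m/s.
Total Δv = Δv₁ + Δv₂ = 3667 m/s = 3.667 km/s.

Δv_total ≈ 3.667 km/s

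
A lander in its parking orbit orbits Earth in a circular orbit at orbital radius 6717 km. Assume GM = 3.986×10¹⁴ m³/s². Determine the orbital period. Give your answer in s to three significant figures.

r = 6717 km = 6.717×10⁶ m.
Kepler's third law: T = 2π√(r³/μ) = 2π√((6.717×10⁶)³ / 3.986×10¹⁴).
r³/μ = 7.603×10⁵ s², so T = 2π × 8.720×10² = 5.479×10³ s.

T ≈ 5480 s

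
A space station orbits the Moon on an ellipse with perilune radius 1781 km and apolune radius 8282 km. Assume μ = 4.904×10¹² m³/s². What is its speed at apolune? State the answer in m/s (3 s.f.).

v ≈ 458 m/s

Semi-major axis a = (r_p + r_a)/2 = 5031.5 km = 5.032×10⁶ m.
Vis-viva: v² = μ(2/r − 1/a) = 4.904×10¹² × (2.415×10⁻⁷ − 1.987×10⁻⁷) = 2.096×10⁵ m²/s².
v = 457.8 m/s.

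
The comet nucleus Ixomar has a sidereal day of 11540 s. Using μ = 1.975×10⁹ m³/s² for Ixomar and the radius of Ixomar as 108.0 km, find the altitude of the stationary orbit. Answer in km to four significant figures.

h_sync ≈ 80.17 km

A synchronous orbit has period T, so by Kepler's third law a = (μT²/4π²)^(1/3).
μT²/4π² = 1.975×10⁹ × (1.154×10⁴)² / 39.48 = 6.662×10¹⁵ m³.
a = 1.882×10⁵ m = 188.17 km.
Altitude h = a − R = 188.17 − 108.0 = 80.165 km.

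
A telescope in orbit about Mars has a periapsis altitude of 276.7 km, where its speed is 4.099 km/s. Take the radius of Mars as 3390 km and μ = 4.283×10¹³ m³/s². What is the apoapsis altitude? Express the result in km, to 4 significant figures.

r_p = 3390 + 276.7 = 3666.7 km = 3.667×10⁶ m.
Specific energy ε = v²/2 − μ/r = -3.280×10⁶ J/kg, so a = −μ/(2ε) = 6.529×10⁶ m.
The apsides satisfy r_p + r_a = 2a, so the apoapsis radius is 2a − r_p = 9.392×10⁶ m = 9391.6 km.
Apoapsis altitude = 9391.6 − 3390 = 6001.6 km.

apoapsis altitude ≈ 6002 km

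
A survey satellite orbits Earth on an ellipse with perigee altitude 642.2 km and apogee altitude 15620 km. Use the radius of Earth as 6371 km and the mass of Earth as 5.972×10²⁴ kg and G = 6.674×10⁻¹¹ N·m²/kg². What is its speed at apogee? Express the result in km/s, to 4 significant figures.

v ≈ 2.961 km/s

μ = GM = 6.674×10⁻¹¹ × 5.972×10²⁴ = 3.986×10¹⁴ m³/s².
r_p = 6371 + 642.2 = 7013.2 km = 7.0132×10⁶ m.
r_a = 6371 + 15620 = 21991 km = 2.1991×10⁷ m.
Semi-major axis a = (r_p + r_a)/2 = 14502 km = 1.450×10⁷ m.
Vis-viva: v² = μ(2/r − 1/a) = 3.986×10¹⁴ × (9.095×10⁻⁸ − 6.896×10⁻⁸) = 8.765×10⁶ m²/s².
v = 2961 m/s = 2.961 km/s.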